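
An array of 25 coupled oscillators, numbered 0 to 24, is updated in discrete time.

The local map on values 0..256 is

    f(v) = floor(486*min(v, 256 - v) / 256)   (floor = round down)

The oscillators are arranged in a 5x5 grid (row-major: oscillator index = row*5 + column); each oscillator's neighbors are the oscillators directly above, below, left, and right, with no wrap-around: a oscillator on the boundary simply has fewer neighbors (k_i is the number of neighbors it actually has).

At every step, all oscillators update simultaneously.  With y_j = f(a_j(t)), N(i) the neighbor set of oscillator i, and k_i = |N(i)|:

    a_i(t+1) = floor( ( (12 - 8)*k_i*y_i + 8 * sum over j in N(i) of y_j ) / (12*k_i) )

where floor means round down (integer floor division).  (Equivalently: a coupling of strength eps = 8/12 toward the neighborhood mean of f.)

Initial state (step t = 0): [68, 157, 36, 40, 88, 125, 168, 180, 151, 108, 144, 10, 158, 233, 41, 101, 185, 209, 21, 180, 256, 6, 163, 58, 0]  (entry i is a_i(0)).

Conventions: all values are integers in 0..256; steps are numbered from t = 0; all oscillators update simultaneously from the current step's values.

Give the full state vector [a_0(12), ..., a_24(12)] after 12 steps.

Simulating step by step:
t=0: [68, 157, 36, 40, 88, 125, 168, 180, 151, 108, 144, 10, 158, 233, 41, 101, 185, 209, 21, 180, 256, 6, 163, 58, 0]
t=1: [184, 143, 112, 121, 149, 191, 153, 151, 144, 166, 169, 122, 111, 97, 112, 140, 96, 118, 77, 73, 67, 72, 105, 84, 84]
t=2: [157, 192, 213, 215, 200, 151, 192, 204, 201, 196, 182, 202, 209, 191, 180, 178, 195, 197, 166, 160, 161, 158, 181, 165, 152]
t=3: [169, 126, 92, 90, 98, 165, 127, 98, 103, 116, 146, 111, 102, 125, 140, 146, 129, 123, 154, 174, 171, 159, 151, 170, 183]
t=4: [192, 208, 190, 180, 192, 193, 214, 195, 200, 206, 200, 217, 208, 212, 209, 204, 219, 215, 195, 174, 184, 194, 195, 172, 152]
t=5: [110, 102, 119, 126, 119, 107, 92, 105, 108, 101, 100, 82, 88, 94, 103, 102, 84, 90, 117, 140, 117, 110, 116, 147, 170]
t=6: [201, 199, 215, 225, 218, 194, 183, 194, 202, 202, 185, 166, 172, 190, 195, 191, 174, 184, 203, 202, 207, 202, 203, 203, 196]
t=7: [109, 106, 88, 75, 77, 122, 131, 118, 101, 98, 135, 154, 144, 121, 111, 125, 140, 131, 110, 106, 106, 111, 108, 102, 105]
t=8: [212, 202, 181, 159, 158, 226, 220, 209, 193, 183, 223, 214, 217, 213, 206, 223, 219, 219, 212, 204, 216, 209, 210, 200, 197]
t=9: [80, 99, 130, 160, 169, 66, 77, 96, 121, 134, 64, 72, 77, 88, 101, 66, 73, 75, 86, 96, 75, 81, 87, 98, 105]
t=10: [154, 181, 202, 201, 192, 134, 153, 187, 203, 207, 126, 137, 153, 177, 192, 130, 138, 149, 167, 183, 140, 149, 161, 179, 189]
t=11: [188, 156, 117, 106, 106, 216, 186, 142, 112, 107, 234, 217, 182, 147, 124, 231, 219, 195, 162, 138, 220, 206, 182, 154, 137]
t=12: [131, 170, 208, 208, 201, 92, 136, 189, 208, 211, 57, 88, 148, 196, 219, 55, 78, 126, 182, 216, 69, 93, 136, 185, 214]

Answer: [131, 170, 208, 208, 201, 92, 136, 189, 208, 211, 57, 88, 148, 196, 219, 55, 78, 126, 182, 216, 69, 93, 136, 185, 214]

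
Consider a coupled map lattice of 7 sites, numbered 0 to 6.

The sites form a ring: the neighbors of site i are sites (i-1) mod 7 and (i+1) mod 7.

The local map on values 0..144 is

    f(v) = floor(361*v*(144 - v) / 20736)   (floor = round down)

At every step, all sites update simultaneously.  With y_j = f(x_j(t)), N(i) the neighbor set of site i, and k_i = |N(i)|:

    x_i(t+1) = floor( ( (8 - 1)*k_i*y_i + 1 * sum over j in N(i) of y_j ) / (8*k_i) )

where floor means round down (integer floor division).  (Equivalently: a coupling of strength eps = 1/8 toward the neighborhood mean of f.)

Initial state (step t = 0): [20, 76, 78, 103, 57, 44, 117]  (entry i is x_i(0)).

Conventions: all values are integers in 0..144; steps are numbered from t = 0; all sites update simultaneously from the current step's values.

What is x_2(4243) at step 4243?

Answer: x_2(4243) = 86
Key observation: The state at step 5, [86, 86, 86, 86, 86, 86, 86], reappears at step 6: the system is in a cycle of period 1 from step 5 on.  Therefore the state at step 4243 equals the state at step 5 + ((4243 - 5) mod 1) = 5, which is [86, 86, 86, 86, 86, 86, 86].

Derivation:
t=0: [20, 76, 78, 103, 57, 44, 117]
t=1: [46, 86, 88, 74, 84, 75, 54]
t=2: [78, 85, 85, 89, 87, 89, 84]
t=3: [88, 87, 86, 85, 85, 85, 87]
t=4: [85, 85, 86, 86, 87, 86, 86]
t=5: [86, 86, 86, 86, 86, 86, 86]
t=6: [86, 86, 86, 86, 86, 86, 86]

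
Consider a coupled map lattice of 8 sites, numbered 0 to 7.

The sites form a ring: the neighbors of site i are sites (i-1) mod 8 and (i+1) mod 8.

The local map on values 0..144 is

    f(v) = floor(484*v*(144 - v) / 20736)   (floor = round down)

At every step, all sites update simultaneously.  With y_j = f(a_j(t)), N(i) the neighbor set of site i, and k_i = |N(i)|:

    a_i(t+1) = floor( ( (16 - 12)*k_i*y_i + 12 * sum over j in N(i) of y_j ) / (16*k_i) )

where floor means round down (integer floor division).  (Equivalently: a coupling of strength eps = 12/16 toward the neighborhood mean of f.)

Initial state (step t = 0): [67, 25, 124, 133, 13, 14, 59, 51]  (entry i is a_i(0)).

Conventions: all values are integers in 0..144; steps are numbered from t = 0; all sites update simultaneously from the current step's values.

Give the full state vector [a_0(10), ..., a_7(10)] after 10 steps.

Simulating step by step:
t=0: [67, 25, 124, 133, 13, 14, 59, 51]
t=1: [97, 83, 52, 44, 38, 69, 86, 116]
t=2: [98, 110, 110, 102, 106, 108, 102, 102]
t=3: [96, 93, 91, 92, 94, 94, 95, 101]
t=4: [105, 109, 110, 110, 109, 108, 105, 105]
t=5: [92, 90, 87, 87, 88, 91, 93, 95]
t=6: [110, 113, 114, 115, 113, 112, 110, 109]
t=7: [85, 82, 79, 79, 80, 83, 86, 87]
t=8: [116, 118, 118, 119, 118, 117, 116, 116]
t=9: [73, 72, 70, 70, 71, 73, 74, 75]
t=10: [120, 120, 120, 120, 120, 120, 120, 120]

Answer: [120, 120, 120, 120, 120, 120, 120, 120]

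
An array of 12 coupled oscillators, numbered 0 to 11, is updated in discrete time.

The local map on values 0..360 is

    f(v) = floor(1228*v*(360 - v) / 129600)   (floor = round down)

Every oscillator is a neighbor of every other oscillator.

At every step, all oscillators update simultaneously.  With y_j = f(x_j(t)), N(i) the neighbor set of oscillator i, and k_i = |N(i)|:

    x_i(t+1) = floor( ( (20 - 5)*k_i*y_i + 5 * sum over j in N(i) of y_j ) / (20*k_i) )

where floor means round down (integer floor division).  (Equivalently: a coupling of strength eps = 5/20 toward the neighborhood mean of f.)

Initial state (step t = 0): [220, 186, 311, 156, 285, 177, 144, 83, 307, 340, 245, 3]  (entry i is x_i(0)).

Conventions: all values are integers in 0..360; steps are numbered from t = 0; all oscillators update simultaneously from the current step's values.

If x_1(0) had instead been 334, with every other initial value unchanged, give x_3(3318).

Answer: x_3(3318) = 304
Key observation: The state at step 18, [304, 304, 304, 304, 304, 304, 304, 304, 304, 304, 304, 304], reappears at step 22: the system is in a cycle of period 4 from step 18 on.  Therefore the state at step 3318 equals the state at step 18 + ((3318 - 18) mod 4) = 18, which is [304, 304, 304, 304, 304, 304, 304, 304, 304, 304, 304, 304].

Derivation:
t=0: [220, 334, 311, 156, 285, 177, 144, 83, 307, 340, 245, 3]
t=1: [264, 112, 157, 271, 199, 275, 266, 210, 164, 99, 246, 60]
t=2: [244, 261, 288, 235, 290, 230, 241, 286, 290, 247, 262, 193]
t=3: [261, 244, 209, 268, 206, 272, 263, 212, 206, 258, 243, 288]
t=4: [248, 265, 288, 240, 289, 235, 246, 286, 289, 252, 266, 213]
t=5: [256, 238, 208, 263, 206, 267, 258, 211, 206, 252, 237, 280]
t=6: [255, 272, 290, 247, 290, 243, 253, 288, 290, 259, 273, 226]
t=7: [247, 227, 203, 255, 203, 259, 249, 206, 203, 243, 227, 271]
t=8: [266, 282, 293, 258, 293, 254, 264, 293, 293, 270, 282, 240]
t=9: [231, 211, 195, 241, 195, 245, 234, 195, 195, 227, 211, 257]
t=10: [283, 294, 299, 275, 299, 271, 281, 299, 299, 286, 294, 260]
t=11: [203, 186, 178, 214, 178, 219, 206, 178, 178, 199, 186, 232]
t=12: [300, 304, 304, 297, 304, 294, 300, 304, 304, 302, 304, 286]
t=13: [169, 163, 163, 174, 163, 179, 169, 163, 163, 166, 163, 191]
t=14: [304, 304, 304, 305, 304, 305, 304, 304, 304, 304, 304, 304]
t=15: [160, 160, 160, 158, 160, 158, 160, 160, 160, 160, 160, 160]
t=16: [302, 302, 302, 302, 302, 302, 302, 302, 302, 302, 302, 302]
t=17: [165, 165, 165, 165, 165, 165, 165, 165, 165, 165, 165, 165]
t=18: [304, 304, 304, 304, 304, 304, 304, 304, 304, 304, 304, 304]
t=19: [161, 161, 161, 161, 161, 161, 161, 161, 161, 161, 161, 161]
t=20: [303, 303, 303, 303, 303, 303, 303, 303, 303, 303, 303, 303]
t=21: [163, 163, 163, 163, 163, 163, 163, 163, 163, 163, 163, 163]
t=22: [304, 304, 304, 304, 304, 304, 304, 304, 304, 304, 304, 304]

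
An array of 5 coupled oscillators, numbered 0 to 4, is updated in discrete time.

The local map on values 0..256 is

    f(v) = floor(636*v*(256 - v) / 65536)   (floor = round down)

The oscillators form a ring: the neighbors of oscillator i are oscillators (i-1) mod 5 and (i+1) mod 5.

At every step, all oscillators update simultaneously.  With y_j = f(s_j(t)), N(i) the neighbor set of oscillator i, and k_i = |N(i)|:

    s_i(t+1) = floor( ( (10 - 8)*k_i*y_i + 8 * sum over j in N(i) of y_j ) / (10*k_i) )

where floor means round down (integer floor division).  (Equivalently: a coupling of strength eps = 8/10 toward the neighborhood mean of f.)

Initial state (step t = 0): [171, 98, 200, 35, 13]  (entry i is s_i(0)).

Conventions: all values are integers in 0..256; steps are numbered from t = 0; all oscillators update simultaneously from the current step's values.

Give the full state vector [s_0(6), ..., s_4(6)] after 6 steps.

Answer: [152, 152, 152, 152, 152]

Derivation:
t=0: [171, 98, 200, 35, 13]
t=1: [100, 129, 111, 70, 92]
t=2: [151, 154, 144, 146, 140]
t=3: [154, 154, 154, 156, 154]
t=4: [152, 152, 151, 151, 151]
t=5: [153, 153, 153, 153, 153]
t=6: [152, 152, 152, 152, 152]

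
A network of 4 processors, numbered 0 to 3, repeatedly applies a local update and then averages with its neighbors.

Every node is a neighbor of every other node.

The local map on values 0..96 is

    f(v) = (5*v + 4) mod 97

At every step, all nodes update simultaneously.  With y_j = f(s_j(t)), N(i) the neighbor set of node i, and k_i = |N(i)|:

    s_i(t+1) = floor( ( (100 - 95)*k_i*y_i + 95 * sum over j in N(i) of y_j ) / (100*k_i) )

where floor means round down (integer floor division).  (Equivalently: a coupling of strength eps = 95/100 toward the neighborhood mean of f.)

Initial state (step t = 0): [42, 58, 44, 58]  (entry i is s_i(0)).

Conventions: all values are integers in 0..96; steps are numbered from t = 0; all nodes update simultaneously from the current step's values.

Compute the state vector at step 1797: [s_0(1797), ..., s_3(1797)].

Answer: [53, 51, 46, 51]
Key observation: The state at step 18, [42, 62, 45, 62], reappears at step 26: the system is in a cycle of period 8 from step 18 on.  Therefore the state at step 1797 equals the state at step 18 + ((1797 - 18) mod 8) = 21, which is [53, 51, 46, 51].

Derivation:
t=0: [42, 58, 44, 58]
t=1: [12, 16, 9, 16]
t=2: [71, 66, 75, 66]
t=3: [58, 65, 53, 65]
t=4: [47, 38, 28, 38]
t=5: [17, 29, 16, 29]
t=6: [63, 73, 65, 73]
t=7: [62, 49, 60, 49]
t=8: [40, 31, 42, 31]
t=9: [46, 32, 43, 32]
t=10: [52, 45, 56, 45]
t=11: [54, 63, 48, 63]
t=12: [37, 51, 45, 51]
t=13: [56, 64, 72, 64]
t=14: [48, 63, 53, 63]
t=15: [43, 49, 37, 49]
t=16: [65, 57, 47, 57]
t=17: [76, 61, 74, 61]
t=18: [42, 62, 45, 62]
t=19: [26, 25, 22, 25]
t=20: [27, 28, 32, 28]
t=21: [53, 51, 46, 51]
t=22: [57, 60, 66, 60]
t=23: [26, 48, 40, 48]
t=24: [36, 33, 43, 33]
t=25: [57, 61, 74, 61]
t=26: [42, 62, 45, 62]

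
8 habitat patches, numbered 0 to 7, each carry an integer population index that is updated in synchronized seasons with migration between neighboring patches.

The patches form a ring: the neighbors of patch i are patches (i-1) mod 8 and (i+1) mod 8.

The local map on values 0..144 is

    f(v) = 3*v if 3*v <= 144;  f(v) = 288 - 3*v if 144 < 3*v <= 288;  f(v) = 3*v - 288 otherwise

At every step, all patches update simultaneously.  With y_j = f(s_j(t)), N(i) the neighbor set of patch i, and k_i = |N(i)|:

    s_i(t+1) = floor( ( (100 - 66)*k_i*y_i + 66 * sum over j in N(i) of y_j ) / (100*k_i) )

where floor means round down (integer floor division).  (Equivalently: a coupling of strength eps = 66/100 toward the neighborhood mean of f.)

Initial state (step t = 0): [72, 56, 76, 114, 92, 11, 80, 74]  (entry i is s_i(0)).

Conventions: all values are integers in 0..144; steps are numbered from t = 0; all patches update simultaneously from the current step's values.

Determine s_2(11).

Answer: s_2(11) = 90

Derivation:
t=0: [72, 56, 76, 114, 92, 11, 80, 74]
t=1: [85, 84, 77, 42, 32, 31, 48, 62]
t=2: [56, 41, 72, 93, 104, 110, 113, 93]
t=3: [84, 105, 68, 34, 24, 39, 34, 59]
t=4: [57, 48, 71, 86, 96, 97, 109, 83]
t=5: [100, 112, 82, 34, 10, 13, 27, 64]
t=6: [51, 34, 63, 58, 56, 49, 72, 63]
t=7: [112, 111, 104, 111, 124, 111, 103, 101]
t=8: [36, 39, 37, 50, 58, 49, 26, 27]
t=9: [102, 112, 121, 121, 130, 111, 99, 88]
t=10: [29, 47, 66, 83, 74, 51, 25, 17]
t=11: [92, 106, 90, 64, 79, 92, 86, 70]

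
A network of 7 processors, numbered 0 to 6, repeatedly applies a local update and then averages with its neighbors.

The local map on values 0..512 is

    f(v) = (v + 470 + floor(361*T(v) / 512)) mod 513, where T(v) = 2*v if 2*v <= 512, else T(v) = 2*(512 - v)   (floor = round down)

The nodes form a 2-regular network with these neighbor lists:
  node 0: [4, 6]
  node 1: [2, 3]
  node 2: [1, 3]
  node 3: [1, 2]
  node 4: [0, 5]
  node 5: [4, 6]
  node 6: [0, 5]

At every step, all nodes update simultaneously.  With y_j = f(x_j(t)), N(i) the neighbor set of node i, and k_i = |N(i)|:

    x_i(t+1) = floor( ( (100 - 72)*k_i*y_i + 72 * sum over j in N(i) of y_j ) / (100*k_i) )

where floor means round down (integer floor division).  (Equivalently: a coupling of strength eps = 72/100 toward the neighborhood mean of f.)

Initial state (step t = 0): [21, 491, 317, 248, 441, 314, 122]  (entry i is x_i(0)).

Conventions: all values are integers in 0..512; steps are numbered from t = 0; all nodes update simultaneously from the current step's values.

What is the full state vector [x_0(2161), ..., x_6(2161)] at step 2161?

Answer: [481, 481, 481, 481, 481, 481, 481]
Key observation: The state at step 15, [481, 481, 481, 481, 481, 481, 481], reappears at step 16: the system is in a cycle of period 1 from step 15 on.  Therefore the state at step 2161 equals the state at step 15 + ((2161 - 15) mod 1) = 15, which is [481, 481, 481, 481, 481, 481, 481].

Derivation:
t=0: [21, 491, 317, 248, 441, 314, 122]
t=1: [271, 160, 196, 195, 155, 280, 86]
t=2: [192, 403, 396, 396, 130, 192, 83]
t=3: [271, 2, 1, 1, 377, 271, 345]
t=4: [27, 472, 472, 472, 41, 27, 45]
t=5: [49, 485, 485, 485, 31, 49, 34]
t=6: [45, 480, 480, 480, 62, 45, 64]
t=7: [96, 482, 482, 482, 76, 96, 77]
t=8: [154, 481, 481, 481, 174, 154, 175]
t=9: [363, 481, 481, 481, 341, 363, 342]
t=10: [23, 481, 481, 481, 19, 23, 19]
t=11: [4, 481, 481, 481, 9, 4, 9]
t=12: [487, 481, 481, 481, 482, 487, 482]
t=13: [480, 481, 481, 481, 479, 480, 479]
t=14: [482, 481, 481, 481, 482, 482, 482]
t=15: [481, 481, 481, 481, 481, 481, 481]
t=16: [481, 481, 481, 481, 481, 481, 481]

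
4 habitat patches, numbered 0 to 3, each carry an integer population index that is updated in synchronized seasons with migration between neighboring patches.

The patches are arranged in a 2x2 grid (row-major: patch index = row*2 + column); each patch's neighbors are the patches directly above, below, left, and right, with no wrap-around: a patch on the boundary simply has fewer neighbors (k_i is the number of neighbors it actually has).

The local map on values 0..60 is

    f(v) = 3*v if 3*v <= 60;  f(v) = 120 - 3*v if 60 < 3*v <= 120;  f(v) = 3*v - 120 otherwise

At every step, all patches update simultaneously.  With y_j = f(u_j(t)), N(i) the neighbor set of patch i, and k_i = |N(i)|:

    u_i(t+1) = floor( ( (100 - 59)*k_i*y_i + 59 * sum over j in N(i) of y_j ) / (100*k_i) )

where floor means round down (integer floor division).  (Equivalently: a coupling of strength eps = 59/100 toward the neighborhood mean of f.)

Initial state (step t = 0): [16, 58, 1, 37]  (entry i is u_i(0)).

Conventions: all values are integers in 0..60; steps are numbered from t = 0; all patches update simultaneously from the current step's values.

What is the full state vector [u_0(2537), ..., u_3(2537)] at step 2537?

Simulating step by step:
t=0: [16, 58, 1, 37]
t=1: [36, 38, 18, 20]
t=2: [22, 23, 43, 42]
t=3: [39, 38, 21, 20]
t=4: [19, 21, 41, 43]
t=5: [41, 42, 20, 21]
t=6: [20, 20, 42, 42]
t=7: [44, 44, 21, 21]
t=8: [25, 25, 43, 43]
t=9: [34, 34, 19, 19]
t=10: [29, 29, 45, 45]
t=11: [27, 27, 20, 20]
t=12: [45, 45, 53, 53]
t=13: [22, 22, 31, 31]
t=14: [46, 46, 34, 34]
t=15: [18, 18, 18, 18]
t=16: [54, 54, 54, 54]
t=17: [42, 42, 42, 42]
t=18: [6, 6, 6, 6]
t=19: [18, 18, 18, 18]

Answer: [42, 42, 42, 42]
Key observation: The state at step 15, [18, 18, 18, 18], reappears at step 19: the system is in a cycle of period 4 from step 15 on.  Therefore the state at step 2537 equals the state at step 15 + ((2537 - 15) mod 4) = 17, which is [42, 42, 42, 42].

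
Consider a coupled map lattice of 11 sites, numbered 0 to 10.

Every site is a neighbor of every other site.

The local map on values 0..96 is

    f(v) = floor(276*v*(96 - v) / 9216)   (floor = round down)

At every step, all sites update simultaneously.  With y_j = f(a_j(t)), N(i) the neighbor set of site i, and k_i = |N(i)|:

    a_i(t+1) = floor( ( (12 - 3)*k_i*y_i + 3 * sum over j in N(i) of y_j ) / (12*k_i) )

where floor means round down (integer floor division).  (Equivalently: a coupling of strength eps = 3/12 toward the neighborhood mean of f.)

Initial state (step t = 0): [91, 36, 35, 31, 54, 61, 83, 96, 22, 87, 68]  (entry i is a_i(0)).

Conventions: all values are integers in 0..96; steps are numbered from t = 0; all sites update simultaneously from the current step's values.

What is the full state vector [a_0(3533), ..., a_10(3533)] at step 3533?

Answer: [63, 63, 63, 63, 63, 63, 63, 63, 63, 63, 63]
Key observation: The state at step 7, [63, 63, 63, 63, 63, 63, 63, 63, 63, 63, 63], reappears at step 9: the system is in a cycle of period 2 from step 7 on.  Therefore the state at step 3533 equals the state at step 7 + ((3533 - 7) mod 2) = 7, which is [63, 63, 63, 63, 63, 63, 63, 63, 63, 63, 63].

Derivation:
t=0: [91, 36, 35, 31, 54, 61, 83, 96, 22, 87, 68]
t=1: [21, 58, 57, 55, 60, 57, 35, 12, 47, 28, 53]
t=2: [50, 64, 64, 65, 62, 64, 62, 38, 65, 57, 65]
t=3: [66, 61, 61, 60, 62, 61, 62, 65, 60, 65, 60]
t=4: [59, 62, 62, 63, 62, 62, 62, 60, 63, 60, 63]
t=5: [64, 63, 63, 62, 63, 63, 63, 63, 62, 63, 62]
t=6: [61, 62, 62, 62, 62, 62, 62, 62, 62, 62, 62]
t=7: [63, 63, 63, 63, 63, 63, 63, 63, 63, 63, 63]
t=8: [62, 62, 62, 62, 62, 62, 62, 62, 62, 62, 62]
t=9: [63, 63, 63, 63, 63, 63, 63, 63, 63, 63, 63]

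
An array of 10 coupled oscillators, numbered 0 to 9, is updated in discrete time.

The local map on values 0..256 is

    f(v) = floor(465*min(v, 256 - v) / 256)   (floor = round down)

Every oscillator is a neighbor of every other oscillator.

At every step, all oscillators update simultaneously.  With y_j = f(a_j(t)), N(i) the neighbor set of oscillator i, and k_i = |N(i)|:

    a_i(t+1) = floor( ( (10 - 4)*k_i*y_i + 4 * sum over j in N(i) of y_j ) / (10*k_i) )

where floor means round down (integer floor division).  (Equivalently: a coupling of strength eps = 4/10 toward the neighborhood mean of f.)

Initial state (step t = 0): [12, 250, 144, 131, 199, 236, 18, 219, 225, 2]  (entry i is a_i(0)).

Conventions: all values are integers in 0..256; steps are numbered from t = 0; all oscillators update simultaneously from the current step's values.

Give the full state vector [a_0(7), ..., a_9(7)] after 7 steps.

Answer: [131, 137, 136, 136, 143, 134, 133, 153, 147, 141]

Derivation:
t=0: [12, 250, 144, 131, 199, 236, 18, 219, 225, 2]
t=1: [45, 39, 146, 159, 90, 53, 51, 70, 64, 35]
t=2: [97, 91, 163, 150, 143, 105, 103, 123, 117, 87]
t=3: [181, 175, 176, 190, 197, 188, 187, 207, 201, 171]
t=4: [130, 136, 135, 121, 114, 123, 124, 104, 110, 140]
t=5: [221, 215, 216, 216, 209, 218, 219, 199, 205, 211]
t=6: [69, 75, 74, 74, 81, 72, 71, 91, 85, 79]
t=7: [131, 137, 136, 136, 143, 134, 133, 153, 147, 141]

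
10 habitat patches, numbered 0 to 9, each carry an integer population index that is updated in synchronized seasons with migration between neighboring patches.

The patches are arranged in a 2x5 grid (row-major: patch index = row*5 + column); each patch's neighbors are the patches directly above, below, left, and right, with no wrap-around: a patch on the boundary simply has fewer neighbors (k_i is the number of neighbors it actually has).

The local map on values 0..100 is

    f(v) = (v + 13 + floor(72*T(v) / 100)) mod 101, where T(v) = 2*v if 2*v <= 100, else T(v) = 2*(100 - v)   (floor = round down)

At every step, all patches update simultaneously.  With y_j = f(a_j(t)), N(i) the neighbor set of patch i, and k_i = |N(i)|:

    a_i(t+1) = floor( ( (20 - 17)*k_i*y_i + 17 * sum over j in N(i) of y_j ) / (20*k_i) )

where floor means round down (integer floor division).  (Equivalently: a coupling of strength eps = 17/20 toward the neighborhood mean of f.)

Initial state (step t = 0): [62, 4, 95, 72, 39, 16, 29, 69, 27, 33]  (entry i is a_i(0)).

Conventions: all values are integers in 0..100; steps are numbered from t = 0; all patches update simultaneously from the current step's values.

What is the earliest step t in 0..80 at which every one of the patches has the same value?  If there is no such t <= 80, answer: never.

Answer: never
Key observation: The state at step 12 reappears at step 16 — the system is in a cycle of period 4 from step 12 on.  No step 0..16 is synchronized, and the cycle repeats forever, so no step up to 80 (or ever) has all patches equal.

Derivation:
t=0: [62, 4, 95, 72, 39, 16, 29, 69, 27, 33]  (not all equal)
t=1: [35, 38, 22, 31, 50, 54, 40, 53, 51, 50]  (not all equal)
t=2: [30, 49, 45, 50, 56, 50, 20, 35, 48, 33]  (not all equal)
t=3: [40, 52, 49, 28, 58, 67, 55, 46, 68, 39]  (not all equal)
t=4: [26, 25, 43, 36, 41, 20, 28, 28, 35, 24]  (not all equal)
t=5: [68, 60, 74, 50, 74, 75, 73, 67, 86, 57]  (not all equal)
t=6: [26, 24, 28, 23, 30, 24, 25, 22, 28, 21]  (not all equal)
t=7: [71, 76, 70, 80, 69, 74, 70, 76, 68, 80]  (not all equal)
t=8: [22, 24, 21, 24, 20, 24, 22, 24, 21, 24]  (not all equal)
t=9: [70, 66, 69, 64, 69, 66, 70, 65, 69, 63]  (not all equal)
t=10: [25, 25, 26, 25, 27, 25, 26, 25, 26, 25]  (not all equal)
t=11: [74, 75, 74, 76, 74, 74, 74, 75, 74, 76]  (not all equal)
t=12: [23, 23, 22, 22, 22, 23, 23, 23, 22, 22]  (not all equal)
t=13: [69, 68, 67, 66, 66, 69, 69, 67, 66, 66]  (not all equal)
t=14: [25, 25, 26, 26, 26, 25, 25, 25, 26, 26]  (not all equal)
t=15: [74, 74, 74, 76, 76, 74, 74, 75, 75, 76]  (not all equal)
t=16: [23, 23, 22, 22, 22, 23, 23, 23, 22, 22]  (not all equal)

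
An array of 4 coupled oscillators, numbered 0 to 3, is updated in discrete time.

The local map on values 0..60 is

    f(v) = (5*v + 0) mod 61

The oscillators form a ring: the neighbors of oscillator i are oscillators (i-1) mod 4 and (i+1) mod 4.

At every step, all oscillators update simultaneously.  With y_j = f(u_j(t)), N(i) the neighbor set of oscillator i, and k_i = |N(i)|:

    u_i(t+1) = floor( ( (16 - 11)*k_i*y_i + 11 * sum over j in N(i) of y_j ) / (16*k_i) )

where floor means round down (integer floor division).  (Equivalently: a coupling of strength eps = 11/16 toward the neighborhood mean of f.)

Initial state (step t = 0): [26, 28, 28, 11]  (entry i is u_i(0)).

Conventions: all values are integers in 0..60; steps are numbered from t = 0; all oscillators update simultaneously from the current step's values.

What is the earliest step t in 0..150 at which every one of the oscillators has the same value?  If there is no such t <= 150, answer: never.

Answer: 11
Key observation: Synchronization is absorbing here: once all oscillators are equal they stay equal, and step 11 is the first all-equal step.

Derivation:
t=0: [26, 28, 28, 11]  (not all equal)
t=1: [27, 14, 30, 26]  (not all equal)
t=2: [9, 16, 14, 16]  (not all equal)
t=3: [27, 24, 15, 24]  (not all equal)
t=4: [44, 27, 44, 27]  (not all equal)
t=5: [20, 29, 20, 29]  (not all equal)
t=6: [28, 34, 28, 34]  (not all equal)
t=7: [38, 27, 38, 27]  (not all equal)
t=8: [11, 8, 11, 8]  (not all equal)
t=9: [44, 50, 44, 50]  (not all equal)
t=10: [15, 27, 15, 27]  (not all equal)
t=11: [13, 13, 13, 13]  (all equal)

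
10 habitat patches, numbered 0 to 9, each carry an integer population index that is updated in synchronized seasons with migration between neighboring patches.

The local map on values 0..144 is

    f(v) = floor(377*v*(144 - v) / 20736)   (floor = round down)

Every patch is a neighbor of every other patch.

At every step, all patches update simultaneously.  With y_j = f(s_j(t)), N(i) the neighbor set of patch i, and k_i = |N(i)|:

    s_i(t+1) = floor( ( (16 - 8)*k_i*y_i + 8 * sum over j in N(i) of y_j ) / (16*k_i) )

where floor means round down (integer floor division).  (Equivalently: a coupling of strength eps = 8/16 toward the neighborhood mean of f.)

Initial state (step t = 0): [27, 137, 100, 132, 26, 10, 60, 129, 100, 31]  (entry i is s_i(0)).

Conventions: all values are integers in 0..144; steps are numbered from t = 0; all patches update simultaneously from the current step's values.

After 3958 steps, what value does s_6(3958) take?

Simulating step by step:
t=0: [27, 137, 100, 132, 26, 10, 60, 129, 100, 31]
t=1: [54, 36, 64, 41, 53, 40, 69, 44, 64, 57]
t=2: [86, 78, 88, 80, 85, 80, 88, 82, 88, 86]
t=3: [90, 91, 90, 91, 90, 91, 90, 91, 90, 90]
t=4: [87, 87, 87, 87, 87, 87, 87, 87, 87, 87]
t=5: [90, 90, 90, 90, 90, 90, 90, 90, 90, 90]
t=6: [88, 88, 88, 88, 88, 88, 88, 88, 88, 88]
t=7: [89, 89, 89, 89, 89, 89, 89, 89, 89, 89]
t=8: [88, 88, 88, 88, 88, 88, 88, 88, 88, 88]

Answer: s_6(3958) = 88
Key observation: The state at step 6, [88, 88, 88, 88, 88, 88, 88, 88, 88, 88], reappears at step 8: the system is in a cycle of period 2 from step 6 on.  Therefore the state at step 3958 equals the state at step 6 + ((3958 - 6) mod 2) = 6, which is [88, 88, 88, 88, 88, 88, 88, 88, 88, 88].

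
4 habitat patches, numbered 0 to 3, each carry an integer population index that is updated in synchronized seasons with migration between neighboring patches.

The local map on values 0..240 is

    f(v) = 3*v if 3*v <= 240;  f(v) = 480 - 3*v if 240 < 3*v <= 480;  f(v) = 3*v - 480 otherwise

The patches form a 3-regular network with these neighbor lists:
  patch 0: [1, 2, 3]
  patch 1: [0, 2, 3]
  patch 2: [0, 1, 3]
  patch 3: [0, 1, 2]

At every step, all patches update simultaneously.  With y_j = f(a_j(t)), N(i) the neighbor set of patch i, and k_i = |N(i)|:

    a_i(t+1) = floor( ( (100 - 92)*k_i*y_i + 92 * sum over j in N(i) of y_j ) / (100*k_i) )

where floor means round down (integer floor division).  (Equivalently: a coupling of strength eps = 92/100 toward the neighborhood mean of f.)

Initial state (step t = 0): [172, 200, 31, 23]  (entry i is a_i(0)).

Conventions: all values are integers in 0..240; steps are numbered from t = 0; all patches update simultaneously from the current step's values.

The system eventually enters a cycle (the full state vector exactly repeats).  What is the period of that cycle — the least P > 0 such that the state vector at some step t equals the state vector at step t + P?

Answer: 8
Key observation: The state at step 7, [15, 15, 15, 15], reappears at step 15 — and no state repeats earlier — so the cycle the system enters has period 8.

Derivation:
t=0: [172, 200, 31, 23]
t=1: [89, 70, 76, 81]
t=2: [224, 224, 220, 218]
t=3: [182, 182, 185, 186]
t=4: [72, 72, 70, 69]
t=5: [211, 211, 212, 213]
t=6: [155, 155, 155, 154]
t=7: [15, 15, 15, 15]
t=8: [45, 45, 45, 45]
t=9: [135, 135, 135, 135]
t=10: [75, 75, 75, 75]
t=11: [225, 225, 225, 225]
t=12: [195, 195, 195, 195]
t=13: [105, 105, 105, 105]
t=14: [165, 165, 165, 165]
t=15: [15, 15, 15, 15]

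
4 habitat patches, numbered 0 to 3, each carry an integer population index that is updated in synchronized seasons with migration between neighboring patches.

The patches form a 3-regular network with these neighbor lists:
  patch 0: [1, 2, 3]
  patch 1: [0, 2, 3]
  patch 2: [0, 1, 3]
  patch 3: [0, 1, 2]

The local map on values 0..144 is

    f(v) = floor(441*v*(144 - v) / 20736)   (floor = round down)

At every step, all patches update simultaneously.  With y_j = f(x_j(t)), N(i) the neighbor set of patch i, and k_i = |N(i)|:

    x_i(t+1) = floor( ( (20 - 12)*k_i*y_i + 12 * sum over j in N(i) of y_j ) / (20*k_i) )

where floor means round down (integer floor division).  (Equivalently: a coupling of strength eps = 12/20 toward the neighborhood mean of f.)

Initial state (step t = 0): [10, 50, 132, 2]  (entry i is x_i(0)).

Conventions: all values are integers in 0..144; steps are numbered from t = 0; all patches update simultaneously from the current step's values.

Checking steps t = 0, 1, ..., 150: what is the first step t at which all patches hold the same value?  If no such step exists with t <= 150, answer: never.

Answer: 4
Key observation: Synchronization is absorbing here: once all patches are equal they stay equal, and step 4 is the first all-equal step.

Derivation:
t=0: [10, 50, 132, 2]  (not all equal)
t=1: [38, 53, 39, 34]  (not all equal)
t=2: [87, 91, 88, 86]  (not all equal)
t=3: [104, 103, 104, 104]  (not all equal)
t=4: [88, 88, 88, 88]  (all equal)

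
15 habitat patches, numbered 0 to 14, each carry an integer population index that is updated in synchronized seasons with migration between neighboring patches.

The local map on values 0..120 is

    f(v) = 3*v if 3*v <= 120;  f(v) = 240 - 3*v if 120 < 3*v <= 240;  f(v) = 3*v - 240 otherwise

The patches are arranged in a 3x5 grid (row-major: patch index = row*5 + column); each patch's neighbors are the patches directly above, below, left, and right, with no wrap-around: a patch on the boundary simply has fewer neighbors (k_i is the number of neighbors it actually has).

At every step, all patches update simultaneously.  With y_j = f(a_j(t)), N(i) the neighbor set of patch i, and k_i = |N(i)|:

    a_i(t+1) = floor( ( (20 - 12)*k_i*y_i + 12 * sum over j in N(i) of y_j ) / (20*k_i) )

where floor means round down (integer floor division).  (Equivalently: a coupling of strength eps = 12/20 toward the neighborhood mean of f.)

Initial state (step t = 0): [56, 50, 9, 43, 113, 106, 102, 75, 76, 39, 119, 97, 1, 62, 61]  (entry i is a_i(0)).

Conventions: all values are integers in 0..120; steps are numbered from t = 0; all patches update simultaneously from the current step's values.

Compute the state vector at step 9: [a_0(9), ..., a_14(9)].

Simulating step by step:
t=0: [56, 50, 9, 43, 113, 106, 102, 75, 76, 39, 119, 97, 1, 62, 61]
t=1: [79, 69, 54, 72, 108, 82, 61, 22, 49, 80, 85, 57, 25, 36, 74]
t=2: [12, 40, 55, 60, 40, 17, 48, 71, 66, 39, 28, 57, 78, 80, 39]
t=3: [65, 89, 71, 71, 101, 63, 78, 43, 47, 102, 69, 64, 21, 33, 81]
t=4: [41, 26, 43, 48, 53, 37, 37, 73, 85, 59, 42, 39, 76, 72, 50]
t=5: [103, 99, 83, 79, 80, 112, 93, 45, 36, 62, 114, 94, 37, 33, 62]
t=6: [73, 46, 36, 24, 17, 80, 60, 82, 82, 54, 82, 67, 93, 94, 67]
t=7: [39, 78, 79, 61, 65, 17, 46, 34, 32, 50, 14, 36, 33, 33, 51]
t=8: [63, 46, 34, 51, 62, 72, 80, 85, 90, 81, 64, 91, 101, 96, 91]
t=9: [58, 71, 81, 72, 48, 29, 26, 35, 34, 24, 36, 35, 44, 44, 28]

Answer: [58, 71, 81, 72, 48, 29, 26, 35, 34, 24, 36, 35, 44, 44, 28]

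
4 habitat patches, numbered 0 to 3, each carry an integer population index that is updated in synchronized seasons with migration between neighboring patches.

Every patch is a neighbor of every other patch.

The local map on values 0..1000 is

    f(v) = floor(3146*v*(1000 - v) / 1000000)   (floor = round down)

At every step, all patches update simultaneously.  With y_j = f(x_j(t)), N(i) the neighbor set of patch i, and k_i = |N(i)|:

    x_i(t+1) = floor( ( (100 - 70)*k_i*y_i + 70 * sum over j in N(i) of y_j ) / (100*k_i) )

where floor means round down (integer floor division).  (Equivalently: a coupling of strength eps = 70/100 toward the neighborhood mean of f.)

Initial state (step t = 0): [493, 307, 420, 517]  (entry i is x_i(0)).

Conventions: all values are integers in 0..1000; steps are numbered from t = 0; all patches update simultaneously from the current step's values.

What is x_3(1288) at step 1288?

Answer: x_3(1288) = 538
Key observation: The state at step 11, [781, 781, 781, 781], reappears at step 13: the system is in a cycle of period 2 from step 11 on.  Therefore the state at step 1288 equals the state at step 11 + ((1288 - 11) mod 2) = 12, which is [538, 538, 538, 538].

Derivation:
t=0: [493, 307, 420, 517]
t=1: [753, 746, 752, 753]
t=2: [587, 588, 587, 587]
t=3: [762, 762, 762, 762]
t=4: [570, 570, 570, 570]
t=5: [771, 771, 771, 771]
t=6: [555, 555, 555, 555]
t=7: [776, 776, 776, 776]
t=8: [546, 546, 546, 546]
t=9: [779, 779, 779, 779]
t=10: [541, 541, 541, 541]
t=11: [781, 781, 781, 781]
t=12: [538, 538, 538, 538]
t=13: [781, 781, 781, 781]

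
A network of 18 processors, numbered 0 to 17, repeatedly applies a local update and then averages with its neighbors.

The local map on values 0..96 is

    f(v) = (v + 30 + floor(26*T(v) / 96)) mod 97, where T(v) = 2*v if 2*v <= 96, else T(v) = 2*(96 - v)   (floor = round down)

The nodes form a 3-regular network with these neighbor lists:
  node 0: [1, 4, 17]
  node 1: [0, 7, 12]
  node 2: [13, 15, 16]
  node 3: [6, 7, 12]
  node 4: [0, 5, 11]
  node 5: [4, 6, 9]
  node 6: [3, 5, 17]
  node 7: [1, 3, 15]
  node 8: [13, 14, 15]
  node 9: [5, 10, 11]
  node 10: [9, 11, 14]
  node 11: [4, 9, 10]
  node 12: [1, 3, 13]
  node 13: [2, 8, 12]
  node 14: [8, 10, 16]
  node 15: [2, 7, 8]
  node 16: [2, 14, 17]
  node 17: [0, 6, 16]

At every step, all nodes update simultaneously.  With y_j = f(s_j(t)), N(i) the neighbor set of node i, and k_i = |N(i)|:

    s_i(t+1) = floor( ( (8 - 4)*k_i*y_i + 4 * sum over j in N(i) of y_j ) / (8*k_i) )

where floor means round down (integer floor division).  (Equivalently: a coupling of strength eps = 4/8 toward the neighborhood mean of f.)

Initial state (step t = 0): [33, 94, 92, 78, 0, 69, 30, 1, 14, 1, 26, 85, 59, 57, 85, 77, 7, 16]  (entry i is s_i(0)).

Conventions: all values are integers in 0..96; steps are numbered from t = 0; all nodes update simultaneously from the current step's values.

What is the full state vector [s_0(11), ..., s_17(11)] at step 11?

Simulating step by step:
t=0: [33, 94, 92, 78, 0, 69, 30, 1, 14, 1, 26, 85, 59, 57, 85, 77, 7, 16]
t=1: [58, 34, 25, 29, 34, 30, 53, 26, 34, 33, 47, 33, 15, 20, 38, 28, 37, 59]
t=2: [34, 63, 70, 59, 68, 66, 31, 73, 77, 66, 43, 67, 62, 63, 73, 73, 71, 23]
t=3: [56, 25, 16, 24, 26, 25, 53, 16, 18, 28, 56, 28, 12, 14, 31, 18, 25, 61]
t=4: [30, 52, 56, 52, 60, 59, 29, 59, 59, 61, 42, 62, 55, 52, 61, 56, 57, 20]
t=5: [51, 20, 9, 20, 22, 22, 50, 10, 11, 25, 53, 26, 9, 9, 25, 10, 19, 56]
t=6: [26, 46, 46, 45, 55, 54, 25, 50, 49, 57, 38, 58, 48, 43, 53, 44, 49, 17]
t=7: [46, 15, 18, 14, 20, 19, 45, 4, 21, 23, 49, 23, 20, 50, 21, 2, 14, 52]
t=8: [21, 43, 43, 41, 51, 50, 20, 40, 48, 54, 35, 54, 48, 33, 51, 42, 46, 13]
t=9: [56, 74, 77, 72, 17, 16, 55, 92, 33, 21, 45, 21, 48, 58, 19, 79, 27, 45]
t=10: [17, 16, 27, 16, 49, 48, 17, 23, 55, 50, 31, 51, 11, 23, 55, 31, 49, 16]
t=11: [47, 54, 60, 54, 15, 15, 47, 63, 30, 18, 42, 19, 51, 53, 20, 62, 26, 46]

Answer: [47, 54, 60, 54, 15, 15, 47, 63, 30, 18, 42, 19, 51, 53, 20, 62, 26, 46]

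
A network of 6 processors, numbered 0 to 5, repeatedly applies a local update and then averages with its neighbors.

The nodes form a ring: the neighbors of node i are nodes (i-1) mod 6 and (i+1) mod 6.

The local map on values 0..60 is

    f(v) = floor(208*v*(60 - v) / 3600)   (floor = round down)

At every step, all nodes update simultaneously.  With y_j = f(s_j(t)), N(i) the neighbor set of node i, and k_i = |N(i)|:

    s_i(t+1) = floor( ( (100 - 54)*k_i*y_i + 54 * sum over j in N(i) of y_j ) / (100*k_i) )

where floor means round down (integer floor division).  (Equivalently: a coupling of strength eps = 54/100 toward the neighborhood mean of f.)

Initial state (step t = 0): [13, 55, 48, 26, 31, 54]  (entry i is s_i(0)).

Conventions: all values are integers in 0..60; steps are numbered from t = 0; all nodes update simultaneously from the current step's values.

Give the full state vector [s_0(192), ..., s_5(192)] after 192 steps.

Answer: [51, 51, 51, 51, 51, 51]
Key observation: The state at step 8, [51, 51, 51, 51, 51, 51], reappears at step 10: the system is in a cycle of period 2 from step 8 on.  Therefore the state at step 192 equals the state at step 8 + ((192 - 8) mod 2) = 8, which is [51, 51, 51, 51, 51, 51].

Derivation:
t=0: [13, 55, 48, 26, 31, 54]
t=1: [25, 25, 33, 46, 42, 31]
t=2: [50, 50, 46, 42, 43, 48]
t=3: [29, 30, 36, 41, 39, 34]
t=4: [51, 50, 48, 46, 47, 49]
t=5: [27, 28, 32, 35, 34, 30]
t=6: [51, 51, 50, 50, 51, 51]
t=7: [26, 26, 27, 27, 26, 26]
t=8: [51, 51, 51, 51, 51, 51]
t=9: [26, 26, 26, 26, 26, 26]
t=10: [51, 51, 51, 51, 51, 51]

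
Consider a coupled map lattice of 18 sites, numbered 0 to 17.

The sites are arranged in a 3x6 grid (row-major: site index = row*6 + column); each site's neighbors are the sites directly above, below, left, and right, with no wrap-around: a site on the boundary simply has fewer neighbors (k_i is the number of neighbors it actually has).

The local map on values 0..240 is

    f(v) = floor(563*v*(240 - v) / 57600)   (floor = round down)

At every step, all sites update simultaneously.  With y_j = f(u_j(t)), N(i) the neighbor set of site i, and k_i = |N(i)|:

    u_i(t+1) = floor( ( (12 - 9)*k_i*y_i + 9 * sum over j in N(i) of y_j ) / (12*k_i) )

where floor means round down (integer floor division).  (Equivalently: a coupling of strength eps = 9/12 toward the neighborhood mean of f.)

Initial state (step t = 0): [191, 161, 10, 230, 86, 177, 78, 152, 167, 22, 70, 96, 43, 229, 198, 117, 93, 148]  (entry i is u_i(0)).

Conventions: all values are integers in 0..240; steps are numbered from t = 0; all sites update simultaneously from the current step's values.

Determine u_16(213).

Simulating step by step:
t=0: [191, 161, 10, 230, 86, 177, 78, 152, 167, 22, 70, 96, 43, 229, 198, 117, 93, 148]
t=1: [115, 91, 71, 54, 93, 126, 106, 105, 82, 85, 112, 123, 75, 79, 91, 100, 130, 133]
t=2: [136, 131, 118, 119, 127, 137, 134, 132, 128, 125, 136, 139, 128, 128, 129, 133, 138, 139]
t=3: [138, 139, 139, 140, 138, 138, 138, 139, 139, 139, 138, 137, 139, 139, 139, 138, 137, 137]
t=4: [137, 137, 136, 136, 136, 137, 137, 137, 137, 136, 137, 137, 137, 137, 137, 137, 137, 137]
t=5: [137, 137, 137, 138, 137, 137, 137, 137, 137, 137, 137, 137, 137, 137, 137, 137, 137, 137]
t=6: [137, 137, 137, 137, 137, 137, 137, 137, 137, 137, 137, 137, 137, 137, 137, 137, 137, 137]
t=7: [137, 137, 137, 137, 137, 137, 137, 137, 137, 137, 137, 137, 137, 137, 137, 137, 137, 137]

Answer: u_16(213) = 137
Key observation: The state at step 6, [137, 137, 137, 137, 137, 137, 137, 137, 137, 137, 137, 137, 137, 137, 137, 137, 137, 137], reappears at step 7: the system is in a cycle of period 1 from step 6 on.  Therefore the state at step 213 equals the state at step 6 + ((213 - 6) mod 1) = 6, which is [137, 137, 137, 137, 137, 137, 137, 137, 137, 137, 137, 137, 137, 137, 137, 137, 137, 137].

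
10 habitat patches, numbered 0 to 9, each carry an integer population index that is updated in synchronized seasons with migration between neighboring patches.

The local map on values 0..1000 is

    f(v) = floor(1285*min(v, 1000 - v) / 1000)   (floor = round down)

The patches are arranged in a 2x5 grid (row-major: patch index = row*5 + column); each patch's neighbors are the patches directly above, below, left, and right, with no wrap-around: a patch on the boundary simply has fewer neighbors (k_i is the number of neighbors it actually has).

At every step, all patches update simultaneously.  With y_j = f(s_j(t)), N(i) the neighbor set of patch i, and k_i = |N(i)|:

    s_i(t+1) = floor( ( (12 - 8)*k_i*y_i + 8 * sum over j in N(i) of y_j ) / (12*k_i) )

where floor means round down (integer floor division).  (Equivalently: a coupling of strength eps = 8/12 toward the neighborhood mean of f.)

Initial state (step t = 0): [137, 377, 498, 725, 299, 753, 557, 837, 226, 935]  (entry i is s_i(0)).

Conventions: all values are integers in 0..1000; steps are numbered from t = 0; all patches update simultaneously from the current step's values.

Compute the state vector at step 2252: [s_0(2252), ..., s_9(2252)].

Simulating step by step:
t=0: [137, 377, 498, 725, 299, 753, 557, 837, 226, 935]
t=1: [325, 468, 445, 409, 273, 354, 414, 402, 240, 252]
t=2: [490, 537, 555, 448, 399, 467, 526, 485, 405, 327]
t=3: [607, 600, 588, 547, 502, 612, 606, 585, 532, 484]
t=4: [505, 513, 538, 587, 614, 503, 512, 541, 586, 620]
t=5: [633, 620, 585, 536, 504, 633, 620, 585, 534, 505]
t=6: [476, 494, 537, 591, 623, 476, 494, 537, 591, 623]
t=7: [618, 620, 587, 531, 497, 618, 620, 587, 531, 497]
t=8: [489, 497, 536, 594, 626, 489, 497, 536, 594, 626]
t=9: [631, 626, 588, 528, 493, 631, 626, 588, 528, 493]
t=10: [476, 489, 535, 594, 624, 476, 489, 535, 594, 624]
t=11: [616, 617, 587, 529, 495, 616, 617, 587, 529, 495]
t=12: [492, 500, 538, 595, 625, 492, 500, 538, 595, 625]
t=13: [635, 628, 587, 527, 494, 635, 628, 587, 527, 494]
t=14: [472, 487, 535, 595, 625, 472, 487, 535, 595, 625]
t=15: [612, 614, 586, 528, 494, 612, 614, 586, 528, 494]
t=16: [497, 504, 539, 595, 624, 497, 504, 539, 595, 624]
t=17: [637, 627, 586, 527, 495, 637, 627, 586, 527, 495]
t=18: [470, 487, 536, 596, 626, 470, 487, 536, 596, 626]
t=19: [610, 613, 585, 527, 493, 610, 613, 585, 527, 493]
t=20: [499, 505, 541, 596, 624, 499, 505, 541, 596, 624]
t=21: [639, 626, 583, 526, 495, 639, 626, 583, 526, 495]
t=22: [468, 488, 539, 598, 627, 468, 488, 539, 598, 627]
t=23: [609, 613, 582, 524, 491, 609, 613, 582, 524, 491]
t=24: [500, 507, 544, 598, 623, 500, 507, 544, 598, 623]
t=25: [639, 624, 580, 524, 494, 639, 624, 580, 524, 494]
t=26: [469, 491, 542, 600, 626, 469, 491, 542, 600, 626]
t=27: [611, 614, 580, 522, 491, 611, 614, 580, 522, 491]
t=28: [498, 506, 546, 600, 624, 498, 506, 546, 600, 624]
t=29: [637, 623, 579, 522, 493, 637, 623, 579, 522, 493]
t=30: [472, 492, 544, 601, 626, 472, 492, 544, 601, 626]
t=31: [614, 615, 579, 521, 490, 614, 615, 579, 521, 490]
t=32: [495, 504, 546, 601, 624, 495, 504, 546, 601, 624]
t=33: [636, 624, 579, 521, 492, 636, 624, 579, 521, 492]
t=34: [472, 492, 544, 602, 626, 472, 492, 544, 602, 626]
t=35: [614, 615, 579, 520, 490, 614, 615, 579, 520, 490]
t=36: [495, 504, 546, 602, 624, 495, 504, 546, 602, 624]
t=37: [636, 624, 579, 520, 492, 636, 624, 579, 520, 492]
t=38: [472, 492, 544, 602, 626, 472, 492, 544, 602, 626]

Answer: [495, 504, 546, 602, 624, 495, 504, 546, 602, 624]
Key observation: The state at step 34, [472, 492, 544, 602, 626, 472, 492, 544, 602, 626], reappears at step 38: the system is in a cycle of period 4 from step 34 on.  Therefore the state at step 2252 equals the state at step 34 + ((2252 - 34) mod 4) = 36, which is [495, 504, 546, 602, 624, 495, 504, 546, 602, 624].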